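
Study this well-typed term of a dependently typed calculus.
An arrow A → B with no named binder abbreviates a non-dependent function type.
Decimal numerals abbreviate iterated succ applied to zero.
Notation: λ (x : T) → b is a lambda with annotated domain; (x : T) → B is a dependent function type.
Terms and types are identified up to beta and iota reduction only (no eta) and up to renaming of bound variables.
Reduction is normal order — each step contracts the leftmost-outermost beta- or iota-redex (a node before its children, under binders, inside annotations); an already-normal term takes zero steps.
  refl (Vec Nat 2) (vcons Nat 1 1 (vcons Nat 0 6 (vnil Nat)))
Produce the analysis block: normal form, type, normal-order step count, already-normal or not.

resulting normal form:
  refl (Vec Nat 2) (vcons Nat 1 1 (vcons Nat 0 6 (vnil Nat)))
type:
  Eq (Vec Nat 2) (vcons Nat 1 1 (vcons Nat 0 6 (vnil Nat))) (vcons Nat 1 1 (vcons Nat 0 6 (vnil Nat)))
normal-order step count: 0
already normal: yes


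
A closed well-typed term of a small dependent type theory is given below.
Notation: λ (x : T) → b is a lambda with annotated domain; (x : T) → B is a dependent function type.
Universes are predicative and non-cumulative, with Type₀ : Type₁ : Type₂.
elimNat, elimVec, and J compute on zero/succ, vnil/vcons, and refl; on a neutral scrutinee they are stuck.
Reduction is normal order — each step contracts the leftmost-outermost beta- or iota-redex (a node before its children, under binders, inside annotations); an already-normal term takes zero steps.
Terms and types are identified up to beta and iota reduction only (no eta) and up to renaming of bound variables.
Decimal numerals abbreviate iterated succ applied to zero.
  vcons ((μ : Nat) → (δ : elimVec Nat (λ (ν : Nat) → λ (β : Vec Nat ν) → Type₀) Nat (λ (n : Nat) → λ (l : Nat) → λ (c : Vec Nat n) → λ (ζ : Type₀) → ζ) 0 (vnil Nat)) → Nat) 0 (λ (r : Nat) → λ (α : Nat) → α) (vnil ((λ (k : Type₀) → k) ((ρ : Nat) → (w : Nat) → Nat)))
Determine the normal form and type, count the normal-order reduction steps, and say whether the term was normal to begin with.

reduced normal form:
  vcons ((μ : Nat) → (δ : Nat) → Nat) 0 (λ (ν : Nat) → λ (β : Nat) → β) (vnil ((n : Nat) → (l : Nat) → Nat))
type:
  Vec ((μ : Nat) → (δ : Nat) → Nat) 1
normal-order step count: 2
started in normal form: no
first contracted redex: an elimVec iota-redex


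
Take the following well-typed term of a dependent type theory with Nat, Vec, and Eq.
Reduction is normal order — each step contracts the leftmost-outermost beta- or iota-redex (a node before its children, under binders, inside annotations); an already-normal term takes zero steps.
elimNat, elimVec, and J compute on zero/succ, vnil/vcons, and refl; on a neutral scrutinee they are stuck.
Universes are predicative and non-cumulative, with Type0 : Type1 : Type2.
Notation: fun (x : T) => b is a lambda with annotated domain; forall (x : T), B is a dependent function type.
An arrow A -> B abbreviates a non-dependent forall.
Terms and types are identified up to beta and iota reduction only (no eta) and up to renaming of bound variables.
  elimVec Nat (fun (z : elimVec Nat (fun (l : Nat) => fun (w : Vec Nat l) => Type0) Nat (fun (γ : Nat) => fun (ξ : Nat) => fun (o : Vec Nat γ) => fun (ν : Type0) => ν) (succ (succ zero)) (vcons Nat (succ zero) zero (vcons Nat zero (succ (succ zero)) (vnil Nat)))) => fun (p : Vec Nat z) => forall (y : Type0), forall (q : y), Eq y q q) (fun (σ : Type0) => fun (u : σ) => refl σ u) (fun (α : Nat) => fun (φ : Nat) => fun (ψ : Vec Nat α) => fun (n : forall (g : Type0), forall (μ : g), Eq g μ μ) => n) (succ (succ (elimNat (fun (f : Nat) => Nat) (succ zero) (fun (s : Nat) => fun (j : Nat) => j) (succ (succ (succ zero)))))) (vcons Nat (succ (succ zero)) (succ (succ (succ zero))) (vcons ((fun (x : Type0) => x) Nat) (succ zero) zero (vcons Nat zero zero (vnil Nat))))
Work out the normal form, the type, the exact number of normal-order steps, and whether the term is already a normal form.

reduced normal form:
  fun (z : Type0) => fun (l : z) => refl z l
type:
  forall (z : Type0), forall (l : z), Eq z l l
normal-order step count: 16
term was already normal: no
first contracted redex: an elimVec iota-redex


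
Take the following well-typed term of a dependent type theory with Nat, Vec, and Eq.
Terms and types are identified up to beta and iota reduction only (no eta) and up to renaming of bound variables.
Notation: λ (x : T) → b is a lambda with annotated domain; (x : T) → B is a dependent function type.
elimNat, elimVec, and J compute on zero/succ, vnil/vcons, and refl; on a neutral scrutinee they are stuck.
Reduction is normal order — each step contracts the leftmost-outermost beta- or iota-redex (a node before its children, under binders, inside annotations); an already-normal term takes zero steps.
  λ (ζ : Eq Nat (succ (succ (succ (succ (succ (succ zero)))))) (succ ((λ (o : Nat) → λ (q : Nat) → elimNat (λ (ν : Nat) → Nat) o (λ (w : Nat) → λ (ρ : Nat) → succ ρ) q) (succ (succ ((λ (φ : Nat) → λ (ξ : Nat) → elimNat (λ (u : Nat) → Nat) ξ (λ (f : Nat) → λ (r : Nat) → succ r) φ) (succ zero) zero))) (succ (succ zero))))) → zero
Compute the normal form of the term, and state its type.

resulting normal form:
  λ (ζ : Eq Nat (succ (succ (succ (succ (succ (succ zero)))))) (succ (succ (succ (succ (succ (succ zero))))))) → zero
inferred type:
  (ζ : Eq Nat (succ (succ (succ (succ (succ (succ zero)))))) (succ (succ (succ (succ (succ (succ zero))))))) → Nat
observation: 15 normal-order steps separate the term from its normal form.


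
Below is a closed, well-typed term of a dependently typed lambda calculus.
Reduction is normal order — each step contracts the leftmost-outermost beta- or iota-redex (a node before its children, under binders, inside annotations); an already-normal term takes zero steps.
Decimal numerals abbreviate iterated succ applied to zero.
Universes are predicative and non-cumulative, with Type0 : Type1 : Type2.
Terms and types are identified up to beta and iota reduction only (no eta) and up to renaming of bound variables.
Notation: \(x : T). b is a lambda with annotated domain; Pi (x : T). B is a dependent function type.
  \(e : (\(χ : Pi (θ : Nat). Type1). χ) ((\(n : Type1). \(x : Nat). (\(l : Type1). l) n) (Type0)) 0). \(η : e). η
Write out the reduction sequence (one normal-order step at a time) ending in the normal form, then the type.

reduction (normal order):
  \(e : (\(χ : Pi (θ : Nat). Type1). χ) ((\(n : Type1). \(x : Nat). (\(l : Type1). l) n) (Type0)) 0). \(η : e). η
  ~> \(e : (\(χ : Type1). \(θ : Nat). (\(n : Type1). n) χ) (Type0) 0). \(x : e). x
  ~> \(e : (\(χ : Nat). (\(θ : Type1). θ) (Type0)) 0). \(n : e). n
  ~> \(e : (\(χ : Type1). χ) (Type0)). \(θ : e). θ
  ~> \(e : Type0). \(χ : e). χ
the term's type:
  Pi (e : Type0). Pi (χ : e). e


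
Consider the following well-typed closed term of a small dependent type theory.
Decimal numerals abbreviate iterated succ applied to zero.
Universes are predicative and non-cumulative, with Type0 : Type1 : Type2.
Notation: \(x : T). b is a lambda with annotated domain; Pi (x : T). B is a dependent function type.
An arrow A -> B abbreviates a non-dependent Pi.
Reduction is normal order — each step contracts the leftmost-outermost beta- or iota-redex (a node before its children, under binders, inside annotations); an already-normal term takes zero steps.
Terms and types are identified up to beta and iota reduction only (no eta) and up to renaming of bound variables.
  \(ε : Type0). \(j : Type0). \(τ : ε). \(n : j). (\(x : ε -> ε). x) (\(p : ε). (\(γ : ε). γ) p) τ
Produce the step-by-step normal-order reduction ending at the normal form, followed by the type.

normal-order reduction:
  \(ε : Type0). \(j : Type0). \(τ : ε). \(n : j). (\(x : ε -> ε). x) (\(p : ε). (\(γ : ε). γ) p) τ
  ~> \(ε : Type0). \(j : Type0). \(τ : ε). \(n : j). (\(x : ε). (\(p : ε). p) x) τ
  ~> \(ε : Type0). \(j : Type0). \(τ : ε). \(n : j). (\(x : ε). x) τ
  ~> \(ε : Type0). \(j : Type0). \(τ : ε). \(n : j). τ
type:
  Pi (ε : Type0). Pi (j : Type0). ε -> j -> ε


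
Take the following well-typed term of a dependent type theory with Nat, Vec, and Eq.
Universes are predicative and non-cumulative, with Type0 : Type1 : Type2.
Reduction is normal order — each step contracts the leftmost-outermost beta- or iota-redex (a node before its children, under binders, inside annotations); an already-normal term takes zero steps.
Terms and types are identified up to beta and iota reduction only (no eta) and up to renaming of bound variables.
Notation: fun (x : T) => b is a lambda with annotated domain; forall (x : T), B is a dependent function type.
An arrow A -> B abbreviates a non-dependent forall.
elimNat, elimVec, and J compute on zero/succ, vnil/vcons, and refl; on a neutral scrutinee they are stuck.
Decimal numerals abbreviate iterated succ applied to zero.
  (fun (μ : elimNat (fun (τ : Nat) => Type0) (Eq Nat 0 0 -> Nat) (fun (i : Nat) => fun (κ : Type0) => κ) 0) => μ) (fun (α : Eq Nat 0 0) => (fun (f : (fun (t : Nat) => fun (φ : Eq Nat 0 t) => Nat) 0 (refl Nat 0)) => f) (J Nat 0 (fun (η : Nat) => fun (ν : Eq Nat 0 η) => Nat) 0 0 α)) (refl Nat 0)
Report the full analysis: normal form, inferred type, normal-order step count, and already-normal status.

normal form:
  0
the term's type:
  Nat
reduction steps (normal order): 4
term was already normal: no
first contracted redex: a beta-redex


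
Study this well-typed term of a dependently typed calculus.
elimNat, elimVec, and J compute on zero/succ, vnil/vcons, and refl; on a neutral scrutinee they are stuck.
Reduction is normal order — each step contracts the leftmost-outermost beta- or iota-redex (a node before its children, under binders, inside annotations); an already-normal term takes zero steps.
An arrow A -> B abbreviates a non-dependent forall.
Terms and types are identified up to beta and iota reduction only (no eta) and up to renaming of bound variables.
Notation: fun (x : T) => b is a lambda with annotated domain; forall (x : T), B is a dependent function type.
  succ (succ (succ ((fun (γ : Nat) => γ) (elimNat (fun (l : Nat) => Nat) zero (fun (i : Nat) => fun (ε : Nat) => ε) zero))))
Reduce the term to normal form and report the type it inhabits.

resulting normal form:
  succ (succ (succ zero))
type:
  Nat
observation: the term reaches its normal form after 2 normal-order steps.


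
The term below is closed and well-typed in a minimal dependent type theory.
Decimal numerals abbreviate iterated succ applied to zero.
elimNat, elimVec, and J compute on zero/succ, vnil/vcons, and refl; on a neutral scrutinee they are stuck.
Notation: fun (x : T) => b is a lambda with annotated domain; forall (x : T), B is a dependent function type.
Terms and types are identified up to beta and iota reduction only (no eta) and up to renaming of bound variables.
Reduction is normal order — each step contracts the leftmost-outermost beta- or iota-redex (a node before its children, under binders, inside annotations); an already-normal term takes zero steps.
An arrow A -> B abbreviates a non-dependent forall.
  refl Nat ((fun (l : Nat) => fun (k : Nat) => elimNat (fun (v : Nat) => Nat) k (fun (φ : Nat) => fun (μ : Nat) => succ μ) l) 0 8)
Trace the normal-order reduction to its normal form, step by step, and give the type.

normal-order reduction sequence:
  refl Nat ((fun (l : Nat) => fun (k : Nat) => elimNat (fun (v : Nat) => Nat) k (fun (φ : Nat) => fun (μ : Nat) => succ μ) l) 0 8)
  ~> refl Nat ((fun (l : Nat) => elimNat (fun (k : Nat) => Nat) l (fun (v : Nat) => fun (φ : Nat) => succ φ) 0) 8)
  ~> refl Nat (elimNat (fun (l : Nat) => Nat) 8 (fun (k : Nat) => fun (v : Nat) => succ v) 0)
  ~> refl Nat 8
inferred type:
  Eq Nat 8 8


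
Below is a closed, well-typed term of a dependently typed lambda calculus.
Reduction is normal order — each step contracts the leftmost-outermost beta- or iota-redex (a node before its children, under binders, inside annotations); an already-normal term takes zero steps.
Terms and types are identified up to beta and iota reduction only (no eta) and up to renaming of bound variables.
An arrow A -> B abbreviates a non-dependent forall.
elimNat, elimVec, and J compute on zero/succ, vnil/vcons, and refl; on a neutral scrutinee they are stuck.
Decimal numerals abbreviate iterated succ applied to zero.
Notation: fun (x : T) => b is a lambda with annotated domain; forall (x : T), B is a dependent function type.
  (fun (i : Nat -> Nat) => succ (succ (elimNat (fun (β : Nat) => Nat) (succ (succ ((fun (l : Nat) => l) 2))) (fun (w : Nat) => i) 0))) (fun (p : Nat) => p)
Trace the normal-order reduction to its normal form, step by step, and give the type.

normal-order reduction sequence:
  (fun (i : Nat -> Nat) => succ (succ (elimNat (fun (β : Nat) => Nat) (succ (succ ((fun (l : Nat) => l) 2))) (fun (w : Nat) => i) 0))) (fun (p : Nat) => p)
  ~> succ (succ (elimNat (fun (i : Nat) => Nat) (succ (succ ((fun (β : Nat) => β) 2))) (fun (l : Nat) => fun (w : Nat) => w) 0))
  ~> succ (succ (succ (succ ((fun (i : Nat) => i) 2))))
  ~> 6
the term's type:
  Nat


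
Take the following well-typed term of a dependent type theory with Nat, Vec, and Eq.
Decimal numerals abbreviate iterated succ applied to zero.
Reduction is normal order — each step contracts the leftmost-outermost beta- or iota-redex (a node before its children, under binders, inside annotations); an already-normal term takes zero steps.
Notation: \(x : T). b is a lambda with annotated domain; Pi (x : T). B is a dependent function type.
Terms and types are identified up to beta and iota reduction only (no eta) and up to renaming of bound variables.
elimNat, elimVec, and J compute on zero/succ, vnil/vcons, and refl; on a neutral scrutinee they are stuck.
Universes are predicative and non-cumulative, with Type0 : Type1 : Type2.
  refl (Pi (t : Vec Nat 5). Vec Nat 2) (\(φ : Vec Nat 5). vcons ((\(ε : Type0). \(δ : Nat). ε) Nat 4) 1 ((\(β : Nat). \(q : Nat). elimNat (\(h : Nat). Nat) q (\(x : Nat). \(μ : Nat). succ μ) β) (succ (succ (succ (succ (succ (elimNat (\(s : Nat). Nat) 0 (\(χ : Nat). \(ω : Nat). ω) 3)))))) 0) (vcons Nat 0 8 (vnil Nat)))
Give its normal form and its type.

resulting normal form:
  refl (Pi (t : Vec Nat 5). Vec Nat 2) (\(φ : Vec Nat 5). vcons Nat 1 5 (vcons Nat 0 8 (vnil Nat)))
the term's type:
  Eq (Pi (t : Vec Nat 5). Vec Nat 2) (\(φ : Vec Nat 5). vcons Nat 1 5 (vcons Nat 0 8 (vnil Nat))) (\(ε : Vec Nat 5). vcons Nat 1 5 (vcons Nat 0 8 (vnil Nat)))
observation: 30 normal-order steps normalize the term, beginning with a beta-redex.


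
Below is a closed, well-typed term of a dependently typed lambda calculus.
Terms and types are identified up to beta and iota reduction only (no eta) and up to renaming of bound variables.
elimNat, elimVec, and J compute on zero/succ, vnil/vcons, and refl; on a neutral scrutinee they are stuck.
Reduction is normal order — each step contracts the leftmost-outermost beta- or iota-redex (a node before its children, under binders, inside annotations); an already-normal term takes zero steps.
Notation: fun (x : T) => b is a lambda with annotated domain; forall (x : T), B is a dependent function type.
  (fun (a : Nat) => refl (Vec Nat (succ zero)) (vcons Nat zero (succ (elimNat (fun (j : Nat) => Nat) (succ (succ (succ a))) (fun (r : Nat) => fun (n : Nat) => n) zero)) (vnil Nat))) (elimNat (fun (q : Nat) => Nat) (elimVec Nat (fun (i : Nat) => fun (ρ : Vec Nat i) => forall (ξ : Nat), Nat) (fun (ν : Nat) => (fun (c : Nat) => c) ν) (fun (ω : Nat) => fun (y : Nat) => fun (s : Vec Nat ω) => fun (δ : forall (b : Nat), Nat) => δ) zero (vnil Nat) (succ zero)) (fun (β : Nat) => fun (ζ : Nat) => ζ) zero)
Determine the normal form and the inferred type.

resulting normal form:
  refl (Vec Nat (succ zero)) (vcons Nat zero (succ (succ (succ (succ (succ zero))))) (vnil Nat))
type:
  Eq (Vec Nat (succ zero)) (vcons Nat zero (succ (succ (succ (succ (succ zero))))) (vnil Nat)) (vcons Nat zero (succ (succ (succ (succ (succ zero))))) (vnil Nat))
observation: normalization takes exactly 6 steps under the normal-order strategy.


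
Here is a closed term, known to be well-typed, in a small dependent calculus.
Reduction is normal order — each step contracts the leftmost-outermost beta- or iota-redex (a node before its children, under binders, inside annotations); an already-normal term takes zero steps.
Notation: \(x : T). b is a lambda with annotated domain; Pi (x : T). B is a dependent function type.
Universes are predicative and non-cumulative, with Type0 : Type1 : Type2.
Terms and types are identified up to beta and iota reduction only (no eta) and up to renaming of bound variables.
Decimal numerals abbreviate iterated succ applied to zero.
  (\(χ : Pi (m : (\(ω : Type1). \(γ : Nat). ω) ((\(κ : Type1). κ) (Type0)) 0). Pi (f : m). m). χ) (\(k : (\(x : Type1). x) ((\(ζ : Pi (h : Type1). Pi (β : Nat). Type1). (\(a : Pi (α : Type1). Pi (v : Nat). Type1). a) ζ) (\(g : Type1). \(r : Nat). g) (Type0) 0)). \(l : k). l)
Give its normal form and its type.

resulting normal form:
  \(χ : Type0). \(m : χ). m
the term's type:
  Pi (χ : Type0). Pi (m : χ). χ


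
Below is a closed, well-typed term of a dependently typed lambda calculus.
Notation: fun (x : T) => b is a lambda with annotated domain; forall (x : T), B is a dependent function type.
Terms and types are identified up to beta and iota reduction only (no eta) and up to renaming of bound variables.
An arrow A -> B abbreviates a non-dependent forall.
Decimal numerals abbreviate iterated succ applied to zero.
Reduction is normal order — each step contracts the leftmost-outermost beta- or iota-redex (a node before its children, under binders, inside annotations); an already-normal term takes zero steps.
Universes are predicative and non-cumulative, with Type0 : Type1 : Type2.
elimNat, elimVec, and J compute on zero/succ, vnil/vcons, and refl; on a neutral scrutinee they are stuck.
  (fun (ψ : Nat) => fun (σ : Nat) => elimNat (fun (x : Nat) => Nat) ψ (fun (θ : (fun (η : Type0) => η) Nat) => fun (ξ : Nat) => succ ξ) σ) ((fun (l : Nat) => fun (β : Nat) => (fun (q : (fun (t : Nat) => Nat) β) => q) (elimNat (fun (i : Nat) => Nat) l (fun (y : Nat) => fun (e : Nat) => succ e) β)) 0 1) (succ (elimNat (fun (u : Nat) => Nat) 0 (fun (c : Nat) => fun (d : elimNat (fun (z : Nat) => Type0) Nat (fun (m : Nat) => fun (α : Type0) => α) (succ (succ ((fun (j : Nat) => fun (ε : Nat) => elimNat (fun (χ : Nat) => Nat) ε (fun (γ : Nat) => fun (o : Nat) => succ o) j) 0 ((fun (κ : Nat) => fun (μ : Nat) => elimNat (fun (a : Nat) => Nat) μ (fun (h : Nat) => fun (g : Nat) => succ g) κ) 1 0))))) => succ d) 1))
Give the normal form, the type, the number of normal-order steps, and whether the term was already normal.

resulting normal form:
  3
inferred type:
  Nat
normal-order step count: 21
term was already normal: no
first contracted redex: a beta-redex


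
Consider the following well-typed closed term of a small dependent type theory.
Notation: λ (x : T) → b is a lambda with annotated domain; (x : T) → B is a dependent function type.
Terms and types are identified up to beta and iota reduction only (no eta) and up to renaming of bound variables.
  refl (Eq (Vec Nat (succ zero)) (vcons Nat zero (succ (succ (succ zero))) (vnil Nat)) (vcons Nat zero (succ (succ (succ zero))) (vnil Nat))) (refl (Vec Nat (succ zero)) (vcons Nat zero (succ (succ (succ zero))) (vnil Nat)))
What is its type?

type:
  Eq (Eq (Vec Nat (succ zero)) (vcons Nat zero (succ (succ (succ zero))) (vnil Nat)) (vcons Nat zero (succ (succ (succ zero))) (vnil Nat))) (refl (Vec Nat (succ zero)) (vcons Nat zero (succ (succ (succ zero))) (vnil Nat))) (refl (Vec Nat (succ zero)) (vcons Nat zero (succ (succ (succ zero))) (vnil Nat)))


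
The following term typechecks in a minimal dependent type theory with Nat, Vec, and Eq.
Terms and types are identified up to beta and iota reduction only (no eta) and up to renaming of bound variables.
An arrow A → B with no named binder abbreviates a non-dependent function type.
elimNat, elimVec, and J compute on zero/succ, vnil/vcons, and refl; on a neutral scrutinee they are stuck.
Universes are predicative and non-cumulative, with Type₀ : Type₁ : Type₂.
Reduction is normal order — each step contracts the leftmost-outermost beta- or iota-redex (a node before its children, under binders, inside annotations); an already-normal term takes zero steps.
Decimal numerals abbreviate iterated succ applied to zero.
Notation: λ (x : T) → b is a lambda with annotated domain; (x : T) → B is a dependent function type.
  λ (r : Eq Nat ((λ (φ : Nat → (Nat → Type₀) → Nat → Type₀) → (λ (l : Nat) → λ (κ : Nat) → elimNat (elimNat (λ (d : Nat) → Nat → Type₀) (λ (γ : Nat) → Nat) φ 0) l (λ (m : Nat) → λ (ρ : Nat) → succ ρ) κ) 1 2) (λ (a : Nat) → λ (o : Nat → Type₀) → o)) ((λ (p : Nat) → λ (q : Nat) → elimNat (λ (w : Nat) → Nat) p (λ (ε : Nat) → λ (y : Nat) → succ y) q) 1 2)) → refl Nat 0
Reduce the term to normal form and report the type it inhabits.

reduced normal form:
  λ (r : Eq Nat 3 3) → refl Nat 0
type:
  Eq Nat 3 3 → Eq Nat 0 0
observation: 19 normal-order steps normalize the term, beginning with a beta-redex.


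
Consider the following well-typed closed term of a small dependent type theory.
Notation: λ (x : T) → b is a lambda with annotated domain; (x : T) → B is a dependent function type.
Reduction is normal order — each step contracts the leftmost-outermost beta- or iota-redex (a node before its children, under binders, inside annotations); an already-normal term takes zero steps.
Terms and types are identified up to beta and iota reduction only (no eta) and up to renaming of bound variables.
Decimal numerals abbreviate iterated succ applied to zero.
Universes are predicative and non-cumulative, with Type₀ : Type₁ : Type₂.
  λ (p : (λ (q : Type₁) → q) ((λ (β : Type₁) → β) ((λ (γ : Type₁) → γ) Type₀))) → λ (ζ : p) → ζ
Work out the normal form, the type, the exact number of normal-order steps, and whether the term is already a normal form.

normal form:
  λ (p : Type₀) → λ (q : p) → q
inferred type:
  (p : Type₀) → (q : p) → p
reduction steps (normal order): 3
already normal: no
first redex: a beta-redex


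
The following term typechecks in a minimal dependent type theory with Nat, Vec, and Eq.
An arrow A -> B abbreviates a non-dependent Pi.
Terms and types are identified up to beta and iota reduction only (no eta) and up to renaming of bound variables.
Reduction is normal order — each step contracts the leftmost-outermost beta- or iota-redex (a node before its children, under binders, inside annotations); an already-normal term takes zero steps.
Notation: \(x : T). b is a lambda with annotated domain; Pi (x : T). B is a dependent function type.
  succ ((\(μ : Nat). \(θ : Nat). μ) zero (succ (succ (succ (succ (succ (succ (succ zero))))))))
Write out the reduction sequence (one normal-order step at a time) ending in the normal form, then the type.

reduction (normal order):
  succ ((\(μ : Nat). \(θ : Nat). μ) zero (succ (succ (succ (succ (succ (succ (succ zero))))))))
  ~> succ ((\(μ : Nat). zero) (succ (succ (succ (succ (succ (succ (succ zero))))))))
  ~> succ zero
the term's type:
  Nat


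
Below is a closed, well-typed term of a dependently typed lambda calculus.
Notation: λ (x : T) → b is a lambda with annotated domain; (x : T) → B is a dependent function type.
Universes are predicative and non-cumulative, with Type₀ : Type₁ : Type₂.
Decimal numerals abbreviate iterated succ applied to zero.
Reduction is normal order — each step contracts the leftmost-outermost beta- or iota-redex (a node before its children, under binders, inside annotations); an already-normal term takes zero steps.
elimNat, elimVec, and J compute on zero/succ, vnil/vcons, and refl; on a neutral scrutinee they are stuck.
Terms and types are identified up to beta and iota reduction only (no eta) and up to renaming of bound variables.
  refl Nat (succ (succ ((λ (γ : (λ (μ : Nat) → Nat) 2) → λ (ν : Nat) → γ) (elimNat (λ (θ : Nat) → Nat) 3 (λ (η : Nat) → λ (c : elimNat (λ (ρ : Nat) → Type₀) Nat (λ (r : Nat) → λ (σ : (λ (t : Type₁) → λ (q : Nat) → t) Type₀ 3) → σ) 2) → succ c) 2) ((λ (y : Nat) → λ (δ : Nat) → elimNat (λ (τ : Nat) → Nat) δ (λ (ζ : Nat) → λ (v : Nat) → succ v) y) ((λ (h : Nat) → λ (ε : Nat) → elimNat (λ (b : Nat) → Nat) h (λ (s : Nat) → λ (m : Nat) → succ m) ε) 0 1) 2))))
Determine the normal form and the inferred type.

normal form:
  refl Nat 7
inferred type:
  Eq Nat 7 7
observation: reduction starts at a beta-redex, and 9 normal-order steps reach the normal form.


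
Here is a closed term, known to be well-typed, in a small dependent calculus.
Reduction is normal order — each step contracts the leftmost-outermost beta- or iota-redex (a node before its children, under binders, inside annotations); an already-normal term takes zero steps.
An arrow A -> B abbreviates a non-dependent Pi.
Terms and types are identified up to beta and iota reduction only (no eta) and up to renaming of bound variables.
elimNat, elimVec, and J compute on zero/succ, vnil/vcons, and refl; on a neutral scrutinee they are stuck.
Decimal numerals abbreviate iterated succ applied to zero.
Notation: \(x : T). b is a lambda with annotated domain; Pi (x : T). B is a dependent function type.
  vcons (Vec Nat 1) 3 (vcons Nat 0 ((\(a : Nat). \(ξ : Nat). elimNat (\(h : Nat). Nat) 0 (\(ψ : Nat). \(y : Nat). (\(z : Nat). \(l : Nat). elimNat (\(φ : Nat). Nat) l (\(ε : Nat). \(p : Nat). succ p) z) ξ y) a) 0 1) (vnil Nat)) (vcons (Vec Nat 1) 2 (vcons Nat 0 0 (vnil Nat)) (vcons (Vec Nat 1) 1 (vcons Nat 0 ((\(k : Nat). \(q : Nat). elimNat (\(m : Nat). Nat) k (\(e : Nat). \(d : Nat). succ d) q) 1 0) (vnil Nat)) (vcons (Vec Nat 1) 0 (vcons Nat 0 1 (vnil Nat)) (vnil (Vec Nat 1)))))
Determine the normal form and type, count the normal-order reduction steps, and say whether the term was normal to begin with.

resulting normal form:
  vcons (Vec Nat 1) 3 (vcons Nat 0 0 (vnil Nat)) (vcons (Vec Nat 1) 2 (vcons Nat 0 0 (vnil Nat)) (vcons (Vec Nat 1) 1 (vcons Nat 0 1 (vnil Nat)) (vcons (Vec Nat 1) 0 (vcons Nat 0 1 (vnil Nat)) (vnil (Vec Nat 1)))))
the term's type:
  Vec (Vec Nat 1) 4
steps to reach normal form (normal order): 6
already normal: no
first redex: a beta-redex


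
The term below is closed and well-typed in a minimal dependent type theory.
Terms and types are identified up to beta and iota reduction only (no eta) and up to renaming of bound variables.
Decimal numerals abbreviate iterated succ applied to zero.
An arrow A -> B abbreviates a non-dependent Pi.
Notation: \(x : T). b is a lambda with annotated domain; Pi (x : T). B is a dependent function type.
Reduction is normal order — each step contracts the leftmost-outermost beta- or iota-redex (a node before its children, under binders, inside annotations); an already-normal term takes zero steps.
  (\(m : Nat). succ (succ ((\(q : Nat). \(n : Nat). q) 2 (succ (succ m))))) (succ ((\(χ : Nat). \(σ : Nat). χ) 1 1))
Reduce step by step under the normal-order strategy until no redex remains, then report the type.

normal-order reduction sequence:
  (\(m : Nat). succ (succ ((\(q : Nat). \(n : Nat). q) 2 (succ (succ m))))) (succ ((\(χ : Nat). \(σ : Nat). χ) 1 1))
  ~> succ (succ ((\(m : Nat). \(q : Nat). m) 2 (succ (succ (succ ((\(n : Nat). \(χ : Nat). n) 1 1))))))
  ~> succ (succ ((\(m : Nat). 2) (succ (succ (succ ((\(q : Nat). \(n : Nat). q) 1 1))))))
  ~> 4
the term's type:
  Nat


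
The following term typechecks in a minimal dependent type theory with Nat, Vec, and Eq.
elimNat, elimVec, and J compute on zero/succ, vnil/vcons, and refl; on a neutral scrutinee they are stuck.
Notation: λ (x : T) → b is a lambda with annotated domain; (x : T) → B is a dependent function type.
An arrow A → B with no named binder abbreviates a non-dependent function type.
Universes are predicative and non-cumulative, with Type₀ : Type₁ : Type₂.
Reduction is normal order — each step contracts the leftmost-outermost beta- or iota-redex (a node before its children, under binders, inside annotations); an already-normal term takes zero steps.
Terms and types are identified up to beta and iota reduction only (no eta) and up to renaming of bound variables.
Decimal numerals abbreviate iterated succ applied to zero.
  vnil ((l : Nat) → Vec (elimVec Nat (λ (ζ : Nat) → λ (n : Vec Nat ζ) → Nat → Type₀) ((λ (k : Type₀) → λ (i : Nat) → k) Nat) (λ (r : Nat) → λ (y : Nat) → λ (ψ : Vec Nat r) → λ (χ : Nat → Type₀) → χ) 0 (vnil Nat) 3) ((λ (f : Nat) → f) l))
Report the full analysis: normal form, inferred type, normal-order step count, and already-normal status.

reduced normal form:
  vnil ((l : Nat) → Vec Nat l)
type:
  Vec ((l : Nat) → Vec Nat l) 0
normal-order step count: 4
started in normal form: no
first redex: an elimVec iota-redex


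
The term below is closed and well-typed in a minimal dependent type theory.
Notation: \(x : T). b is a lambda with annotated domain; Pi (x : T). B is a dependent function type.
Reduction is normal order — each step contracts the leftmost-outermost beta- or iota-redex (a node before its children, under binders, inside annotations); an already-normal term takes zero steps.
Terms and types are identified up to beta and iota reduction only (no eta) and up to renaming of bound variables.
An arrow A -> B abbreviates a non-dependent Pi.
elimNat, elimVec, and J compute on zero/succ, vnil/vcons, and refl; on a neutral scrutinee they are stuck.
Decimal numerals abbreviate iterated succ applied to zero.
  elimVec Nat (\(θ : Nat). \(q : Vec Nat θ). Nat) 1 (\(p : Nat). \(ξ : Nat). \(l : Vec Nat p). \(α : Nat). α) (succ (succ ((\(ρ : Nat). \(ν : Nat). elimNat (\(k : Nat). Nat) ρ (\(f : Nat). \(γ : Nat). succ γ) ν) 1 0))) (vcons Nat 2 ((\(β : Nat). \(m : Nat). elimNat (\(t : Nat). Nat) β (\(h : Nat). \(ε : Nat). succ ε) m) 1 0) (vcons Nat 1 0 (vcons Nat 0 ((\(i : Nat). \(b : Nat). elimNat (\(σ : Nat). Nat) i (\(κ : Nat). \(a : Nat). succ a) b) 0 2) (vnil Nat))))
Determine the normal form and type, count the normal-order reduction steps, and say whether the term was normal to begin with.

reduced normal form:
  1
inferred type:
  Nat
reduction steps (normal order): 16
started in normal form: no
first contracted redex: an elimVec iota-redex


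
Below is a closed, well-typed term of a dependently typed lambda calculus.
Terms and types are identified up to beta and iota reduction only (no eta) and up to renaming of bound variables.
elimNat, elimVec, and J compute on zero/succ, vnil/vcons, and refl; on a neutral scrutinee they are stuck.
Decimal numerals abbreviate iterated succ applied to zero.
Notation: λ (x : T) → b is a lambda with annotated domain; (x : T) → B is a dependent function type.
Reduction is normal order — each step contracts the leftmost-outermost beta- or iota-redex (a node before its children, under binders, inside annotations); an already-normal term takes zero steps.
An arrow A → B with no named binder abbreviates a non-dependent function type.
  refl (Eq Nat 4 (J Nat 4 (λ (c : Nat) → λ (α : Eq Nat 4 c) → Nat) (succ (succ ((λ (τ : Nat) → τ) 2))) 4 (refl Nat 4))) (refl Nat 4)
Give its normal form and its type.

normal form:
  refl (Eq Nat 4 4) (refl Nat 4)
inferred type:
  Eq (Eq Nat 4 4) (refl Nat 4) (refl Nat 4)


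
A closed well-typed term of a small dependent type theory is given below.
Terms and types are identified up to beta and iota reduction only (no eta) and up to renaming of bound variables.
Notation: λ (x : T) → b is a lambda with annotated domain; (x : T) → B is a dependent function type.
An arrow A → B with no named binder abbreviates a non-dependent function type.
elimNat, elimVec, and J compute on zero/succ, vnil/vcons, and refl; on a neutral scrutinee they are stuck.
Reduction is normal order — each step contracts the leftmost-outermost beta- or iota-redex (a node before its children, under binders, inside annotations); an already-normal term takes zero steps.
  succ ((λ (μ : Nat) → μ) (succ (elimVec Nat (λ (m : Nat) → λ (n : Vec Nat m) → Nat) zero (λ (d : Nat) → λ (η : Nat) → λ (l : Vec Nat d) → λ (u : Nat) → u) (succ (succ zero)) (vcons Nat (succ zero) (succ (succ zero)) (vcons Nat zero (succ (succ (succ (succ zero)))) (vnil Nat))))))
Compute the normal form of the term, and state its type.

reduced normal form:
  succ (succ zero)
inferred type:
  Nat
observation: reduction starts at a beta-redex, and 12 normal-order steps reach the normal form.


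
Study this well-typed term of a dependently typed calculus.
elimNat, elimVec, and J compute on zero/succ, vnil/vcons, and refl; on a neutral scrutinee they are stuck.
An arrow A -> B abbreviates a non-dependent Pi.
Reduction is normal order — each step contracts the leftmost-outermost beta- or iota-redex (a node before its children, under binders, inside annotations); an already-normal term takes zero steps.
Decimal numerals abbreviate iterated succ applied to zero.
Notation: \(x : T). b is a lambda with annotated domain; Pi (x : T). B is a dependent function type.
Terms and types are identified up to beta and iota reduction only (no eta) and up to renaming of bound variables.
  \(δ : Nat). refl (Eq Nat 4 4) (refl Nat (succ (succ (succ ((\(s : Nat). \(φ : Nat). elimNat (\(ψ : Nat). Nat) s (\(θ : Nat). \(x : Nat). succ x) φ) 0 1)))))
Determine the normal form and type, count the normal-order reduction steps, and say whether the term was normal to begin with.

normal form:
  \(δ : Nat). refl (Eq Nat 4 4) (refl Nat 4)
the term's type:
  Nat -> Eq (Eq Nat 4 4) (refl Nat 4) (refl Nat 4)
normal-order step count: 6
term was already normal: no
first contracted redex: a beta-redex


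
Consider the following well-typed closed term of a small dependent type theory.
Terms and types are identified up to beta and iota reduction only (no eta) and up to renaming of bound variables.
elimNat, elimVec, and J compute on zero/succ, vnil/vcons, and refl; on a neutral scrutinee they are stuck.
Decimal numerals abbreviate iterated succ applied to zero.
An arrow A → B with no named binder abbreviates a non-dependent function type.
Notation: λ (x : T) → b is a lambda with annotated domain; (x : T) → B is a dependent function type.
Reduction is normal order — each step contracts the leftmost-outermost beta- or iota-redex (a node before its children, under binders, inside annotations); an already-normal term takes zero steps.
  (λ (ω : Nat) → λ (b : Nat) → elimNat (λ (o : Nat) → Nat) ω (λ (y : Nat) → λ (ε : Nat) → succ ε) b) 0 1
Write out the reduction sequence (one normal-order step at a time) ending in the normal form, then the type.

normal-order reduction:
  (λ (ω : Nat) → λ (b : Nat) → elimNat (λ (o : Nat) → Nat) ω (λ (y : Nat) → λ (ε : Nat) → succ ε) b) 0 1
  ~> (λ (ω : Nat) → elimNat (λ (b : Nat) → Nat) 0 (λ (o : Nat) → λ (y : Nat) → succ y) ω) 1
  ~> elimNat (λ (ω : Nat) → Nat) 0 (λ (b : Nat) → λ (o : Nat) → succ o) 1
  ~> (λ (ω : Nat) → λ (b : Nat) → succ b) 0 (elimNat (λ (o : Nat) → Nat) 0 (λ (y : Nat) → λ (ε : Nat) → succ ε) 0)
  ~> (λ (ω : Nat) → succ ω) (elimNat (λ (b : Nat) → Nat) 0 (λ (o : Nat) → λ (y : Nat) → succ y) 0)
  ~> succ (elimNat (λ (ω : Nat) → Nat) 0 (λ (b : Nat) → λ (o : Nat) → succ o) 0)
  ~> 1
inferred type:
  Nat


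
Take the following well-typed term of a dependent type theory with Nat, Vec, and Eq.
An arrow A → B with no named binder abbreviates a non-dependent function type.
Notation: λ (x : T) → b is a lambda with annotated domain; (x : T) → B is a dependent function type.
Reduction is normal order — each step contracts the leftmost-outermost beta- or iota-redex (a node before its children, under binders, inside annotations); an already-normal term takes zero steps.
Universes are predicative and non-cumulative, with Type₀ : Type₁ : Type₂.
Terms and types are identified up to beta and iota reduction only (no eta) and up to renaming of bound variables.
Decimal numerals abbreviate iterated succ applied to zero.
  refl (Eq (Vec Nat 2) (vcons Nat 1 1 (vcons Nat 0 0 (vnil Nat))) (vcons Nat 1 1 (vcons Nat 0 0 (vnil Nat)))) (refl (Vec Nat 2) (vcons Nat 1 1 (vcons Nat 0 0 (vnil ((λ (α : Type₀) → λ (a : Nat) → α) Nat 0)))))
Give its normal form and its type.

normal form:
  refl (Eq (Vec Nat 2) (vcons Nat 1 1 (vcons Nat 0 0 (vnil Nat))) (vcons Nat 1 1 (vcons Nat 0 0 (vnil Nat)))) (refl (Vec Nat 2) (vcons Nat 1 1 (vcons Nat 0 0 (vnil Nat))))
type:
  Eq (Eq (Vec Nat 2) (vcons Nat 1 1 (vcons Nat 0 0 (vnil Nat))) (vcons Nat 1 1 (vcons Nat 0 0 (vnil Nat)))) (refl (Vec Nat 2) (vcons Nat 1 1 (vcons Nat 0 0 (vnil Nat)))) (refl (Vec Nat 2) (vcons Nat 1 1 (vcons Nat 0 0 (vnil Nat))))
observation: the leftmost-outermost redex is a beta-redex, and normalization takes 2 steps.


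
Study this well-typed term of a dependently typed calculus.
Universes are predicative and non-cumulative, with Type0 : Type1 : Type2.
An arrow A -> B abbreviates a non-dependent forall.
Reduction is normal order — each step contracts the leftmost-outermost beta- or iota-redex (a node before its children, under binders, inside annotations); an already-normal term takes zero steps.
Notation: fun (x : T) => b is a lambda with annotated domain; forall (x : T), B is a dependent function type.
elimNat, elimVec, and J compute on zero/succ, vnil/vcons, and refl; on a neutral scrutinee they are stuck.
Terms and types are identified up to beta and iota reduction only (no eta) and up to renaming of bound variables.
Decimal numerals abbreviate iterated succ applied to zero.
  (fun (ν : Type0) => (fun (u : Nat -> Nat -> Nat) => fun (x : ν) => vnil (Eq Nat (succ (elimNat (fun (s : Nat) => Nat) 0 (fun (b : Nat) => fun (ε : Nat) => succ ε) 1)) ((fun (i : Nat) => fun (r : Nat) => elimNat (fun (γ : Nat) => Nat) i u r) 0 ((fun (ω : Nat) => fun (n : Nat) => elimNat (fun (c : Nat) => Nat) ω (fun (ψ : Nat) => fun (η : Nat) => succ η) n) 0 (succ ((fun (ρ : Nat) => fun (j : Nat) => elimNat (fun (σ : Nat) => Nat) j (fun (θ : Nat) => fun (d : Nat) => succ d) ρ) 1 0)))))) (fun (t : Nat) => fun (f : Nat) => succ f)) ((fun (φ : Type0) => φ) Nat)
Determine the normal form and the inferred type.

resulting normal form:
  fun (ν : Nat) => vnil (Eq Nat 2 2)
the term's type:
  Nat -> Vec (Eq Nat 2 2) 0
observation: reduction starts at a beta-redex, and 31 normal-order steps reach the normal form.


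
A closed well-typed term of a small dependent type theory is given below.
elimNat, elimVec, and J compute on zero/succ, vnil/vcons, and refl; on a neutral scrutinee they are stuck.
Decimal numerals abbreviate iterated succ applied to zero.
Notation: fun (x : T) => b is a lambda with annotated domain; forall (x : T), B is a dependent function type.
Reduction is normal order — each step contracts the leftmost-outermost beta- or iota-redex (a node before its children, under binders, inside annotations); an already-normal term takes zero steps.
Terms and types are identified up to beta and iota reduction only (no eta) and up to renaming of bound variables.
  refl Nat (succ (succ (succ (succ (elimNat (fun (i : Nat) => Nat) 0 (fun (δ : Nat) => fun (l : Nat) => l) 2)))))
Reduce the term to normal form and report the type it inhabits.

resulting normal form:
  refl Nat 4
type:
  Eq Nat 4 4


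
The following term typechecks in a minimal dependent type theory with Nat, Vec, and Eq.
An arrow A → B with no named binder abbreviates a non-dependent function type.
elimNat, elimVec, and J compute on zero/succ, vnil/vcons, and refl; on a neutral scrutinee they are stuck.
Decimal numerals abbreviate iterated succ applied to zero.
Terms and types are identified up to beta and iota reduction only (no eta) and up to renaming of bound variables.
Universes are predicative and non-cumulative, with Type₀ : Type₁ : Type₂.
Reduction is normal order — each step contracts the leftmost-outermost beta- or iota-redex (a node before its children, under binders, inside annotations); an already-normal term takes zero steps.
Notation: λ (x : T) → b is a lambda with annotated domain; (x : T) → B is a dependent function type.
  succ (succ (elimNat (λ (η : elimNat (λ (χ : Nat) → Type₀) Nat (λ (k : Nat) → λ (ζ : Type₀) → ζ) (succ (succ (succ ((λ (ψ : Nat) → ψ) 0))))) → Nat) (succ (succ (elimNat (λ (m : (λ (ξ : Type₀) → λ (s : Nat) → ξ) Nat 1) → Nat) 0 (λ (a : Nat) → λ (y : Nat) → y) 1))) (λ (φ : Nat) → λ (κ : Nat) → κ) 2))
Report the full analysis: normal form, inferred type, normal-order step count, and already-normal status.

resulting normal form:
  4
inferred type:
  Nat
normal-order step count: 11
already normal: no
first contracted redex: an elimNat iota-redex
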